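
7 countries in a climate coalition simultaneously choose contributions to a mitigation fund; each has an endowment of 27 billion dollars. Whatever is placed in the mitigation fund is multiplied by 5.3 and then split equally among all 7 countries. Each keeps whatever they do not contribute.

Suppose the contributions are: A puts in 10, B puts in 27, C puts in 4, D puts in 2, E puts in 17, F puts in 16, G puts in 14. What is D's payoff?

Total contributed: 10 + 27 + 4 + 2 + 17 + 16 + 14 = 90.
Each receives 5.3 × 90 / 7 = 68.14 from the mitigation fund.
D keeps 27 − 2 = 25, so D's payoff is 25 + 68.14 = 93.14.

93.14 billion dollars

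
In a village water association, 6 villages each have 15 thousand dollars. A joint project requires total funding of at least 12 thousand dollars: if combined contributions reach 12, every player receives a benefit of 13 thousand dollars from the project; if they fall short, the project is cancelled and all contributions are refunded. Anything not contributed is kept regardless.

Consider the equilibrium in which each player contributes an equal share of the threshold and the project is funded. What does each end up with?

26 thousand dollars

Equal share of the threshold: 12/6 = 2.
At this profile no one gains by cutting their contribution: any cut drops the total below 12, the project is cancelled, contributions are refunded, and the deviator ends with 15, which is less than 15 − 2 + 13 = 26. Contributing more than 2 just wastes the excess. So contributing exactly 2 is a best response.
Each player's payoff: 15 − 2 + 13 = 26.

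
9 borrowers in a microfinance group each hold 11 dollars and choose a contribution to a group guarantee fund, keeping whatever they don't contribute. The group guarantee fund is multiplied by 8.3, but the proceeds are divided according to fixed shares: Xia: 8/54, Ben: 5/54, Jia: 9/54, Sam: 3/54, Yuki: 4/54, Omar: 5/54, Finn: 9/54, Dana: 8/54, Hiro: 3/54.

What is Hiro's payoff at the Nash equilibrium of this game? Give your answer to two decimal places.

31.29 dollars

Each unit j contributes comes back to j as 8.3 × (j's share), so j prefers to contribute only if that share exceeds 1/8.3 = 0.1205; otherwise keeping the unit dominates.
The shares above 0.1205 belong to Xia, Jia, Finn and Dana, contributing 11 each; the remaining 5 contribute 0. Total contributed: 44.
Hiro keeps 11 and receives 8.3 × 44 × 3/54 = 20.29 from the group guarantee fund, for a payoff of 31.29.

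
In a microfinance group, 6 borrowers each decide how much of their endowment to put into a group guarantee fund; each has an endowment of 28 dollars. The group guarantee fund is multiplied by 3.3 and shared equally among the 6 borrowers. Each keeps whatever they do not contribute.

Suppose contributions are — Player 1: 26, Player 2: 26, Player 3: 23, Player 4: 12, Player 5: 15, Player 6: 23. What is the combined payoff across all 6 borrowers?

455.50 dollars

Total contributed: 26 + 26 + 23 + 12 + 15 + 23 = 125; total kept: 6 × 28 − 125 = 43.
The group guarantee fund pays out 3.3 × 125 = 412.50 in aggregate.
Group total = 43 + 412.50 = 455.50.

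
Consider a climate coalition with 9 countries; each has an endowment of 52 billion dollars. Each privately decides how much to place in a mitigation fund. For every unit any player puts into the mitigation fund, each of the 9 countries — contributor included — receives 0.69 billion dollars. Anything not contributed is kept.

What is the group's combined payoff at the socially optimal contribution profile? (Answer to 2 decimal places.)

Each contributed unit returns 6.210 to the group as a whole (0.69 to each of 9 players), which exceeds 1, so the social optimum is full contribution: group total = 6.210 × 468 = 2906.28.

2906.28 billion dollars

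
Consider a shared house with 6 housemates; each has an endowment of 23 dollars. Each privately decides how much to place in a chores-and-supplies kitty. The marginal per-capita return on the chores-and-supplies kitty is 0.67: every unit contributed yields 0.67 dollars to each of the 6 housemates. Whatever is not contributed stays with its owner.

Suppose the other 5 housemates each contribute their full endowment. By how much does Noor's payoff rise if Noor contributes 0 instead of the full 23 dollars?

7.59 dollars

Switching from a contribution of 23 to 0 lets Noor keep an extra 23 dollars, but lowers the chores-and-supplies kitty by 23, which costs Noor their own share of that drop: 0.67 × 23 = 15.41.
Net gain = 23 − 15.41 = 7.59. The private return per contributed unit (0.67) is below 1, so free-riding is indeed the best response regardless of what the others do.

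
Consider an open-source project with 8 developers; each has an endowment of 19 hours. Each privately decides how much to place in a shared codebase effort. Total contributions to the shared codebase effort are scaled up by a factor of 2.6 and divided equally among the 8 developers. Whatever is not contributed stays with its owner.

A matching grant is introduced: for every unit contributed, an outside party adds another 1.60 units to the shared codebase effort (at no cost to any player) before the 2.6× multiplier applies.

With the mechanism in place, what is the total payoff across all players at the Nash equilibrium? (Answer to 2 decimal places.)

Even with the mechanism, each unit contributed returns only 2.6 × 2.60 / 8 = 0.8450 per unit of net cost, so contributing nothing is still dominant.
Everyone keeps their endowment and the group total is 8 × 19 = 152.

152.00 hours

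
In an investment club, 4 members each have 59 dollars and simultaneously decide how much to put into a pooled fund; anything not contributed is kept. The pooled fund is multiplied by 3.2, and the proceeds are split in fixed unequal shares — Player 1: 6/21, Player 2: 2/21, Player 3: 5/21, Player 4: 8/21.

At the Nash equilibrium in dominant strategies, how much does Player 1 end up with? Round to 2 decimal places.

A player with share s gets back 3.2·s per unit contributed, so full contribution is dominant for anyone with s > 1/3.2 = 0.3125 and zero contribution is dominant for anyone below.
The only share above 0.3125 is Player 4's 8/21, contributing 59; the remaining 3 contribute 0. Total contributed: 59.
Player 1 keeps 59 and receives 3.2 × 59 × 6/21 = 53.94 from the pooled fund, for a payoff of 112.94.

112.94 dollars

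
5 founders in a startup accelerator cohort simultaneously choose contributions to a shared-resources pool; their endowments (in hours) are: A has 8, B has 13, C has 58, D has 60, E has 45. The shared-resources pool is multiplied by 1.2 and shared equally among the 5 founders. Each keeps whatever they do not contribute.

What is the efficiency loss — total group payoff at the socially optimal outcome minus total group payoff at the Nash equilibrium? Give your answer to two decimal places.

36.80 hours

The private return per contributed unit is 1.2/5 = 0.2400 < 1 for every player regardless of endowment, so the Nash equilibrium is zero contribution and the group total is Σ E_j = 8 + 13 + 58 + 60 + 45 = 184.
Each contributed unit returns 1.200 to the group, so the social optimum is full contribution by everyone: group total = 1.200 × 184 = 220.80.
Efficiency loss = (1.200 − 1) × 184 = 36.80.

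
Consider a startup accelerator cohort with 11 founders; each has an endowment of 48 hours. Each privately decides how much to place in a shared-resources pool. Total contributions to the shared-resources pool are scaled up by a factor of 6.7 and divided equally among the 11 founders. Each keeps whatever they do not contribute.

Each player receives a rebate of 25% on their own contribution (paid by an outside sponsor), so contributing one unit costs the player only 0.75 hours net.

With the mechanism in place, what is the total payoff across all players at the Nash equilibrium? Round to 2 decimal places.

With the mechanism, a contributed unit returns (6.7/11) / 0.75 = 0.8121 per unit of net cost — still below 1 — so contributing 0 remains dominant for every player.
Everyone keeps their endowment and the group total is 11 × 48 = 528.

528.00 hours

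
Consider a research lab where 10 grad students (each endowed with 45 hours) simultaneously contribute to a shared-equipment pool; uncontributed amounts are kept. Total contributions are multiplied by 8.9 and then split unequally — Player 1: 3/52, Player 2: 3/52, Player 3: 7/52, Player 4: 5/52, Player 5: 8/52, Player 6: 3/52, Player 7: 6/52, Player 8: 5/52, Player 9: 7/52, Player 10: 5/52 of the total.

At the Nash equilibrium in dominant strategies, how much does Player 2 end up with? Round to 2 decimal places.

137.42 hours

A player with share s gets back 8.9·s per unit contributed, so full contribution is dominant for anyone with s > 1/8.9 = 0.1124 and zero contribution is dominant for anyone below.
The shares above 0.1124 belong to Player 3, Player 5, Player 7 and Player 9, contributing 45 each; the remaining 6 contribute 0. Total contributed: 180.
Player 2 keeps 45 and receives 8.9 × 180 × 3/52 = 92.42 from the shared-equipment pool, for a payoff of 137.42.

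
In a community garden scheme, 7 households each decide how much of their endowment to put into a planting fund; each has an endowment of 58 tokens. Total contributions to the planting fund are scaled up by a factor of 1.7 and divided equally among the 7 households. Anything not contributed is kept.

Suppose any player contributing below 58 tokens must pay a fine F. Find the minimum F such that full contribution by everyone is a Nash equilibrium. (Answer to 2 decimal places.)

Given the others contribute fully, the best deviation is to contribute 0 (any partial contribution still incurs the fine and gives up units whose private return 0.2429 is below 1).
Deviating from 58 to 0 saves 58 tokens but forfeits the deviator's share of the drop in the planting fund: 1.7/7 × 58 = 14.09.
So the deviation gain is 58 − 14.09 = 43.91, and the fine must be at least 43.91 tokens to wipe it out.

43.91 tokens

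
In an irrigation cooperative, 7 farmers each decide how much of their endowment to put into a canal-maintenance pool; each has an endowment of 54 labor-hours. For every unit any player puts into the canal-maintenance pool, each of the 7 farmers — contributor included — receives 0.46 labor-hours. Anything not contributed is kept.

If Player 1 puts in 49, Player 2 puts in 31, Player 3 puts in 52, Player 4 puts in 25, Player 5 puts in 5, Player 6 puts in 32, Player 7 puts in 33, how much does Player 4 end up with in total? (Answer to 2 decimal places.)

Total contributed: 49 + 31 + 52 + 25 + 5 + 32 + 33 = 227.
Each receives 0.46 × 227 = 104.42 from the canal-maintenance pool.
Player 4 keeps 54 − 25 = 29, so Player 4's payoff is 29 + 104.42 = 133.42.

133.42 labor-hours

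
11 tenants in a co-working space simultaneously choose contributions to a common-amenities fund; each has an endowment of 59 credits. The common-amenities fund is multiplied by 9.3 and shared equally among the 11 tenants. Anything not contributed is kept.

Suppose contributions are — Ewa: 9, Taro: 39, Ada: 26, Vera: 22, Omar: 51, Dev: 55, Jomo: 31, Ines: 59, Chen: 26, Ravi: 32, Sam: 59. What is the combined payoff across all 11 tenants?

Total contributed: 9 + 39 + 26 + 22 + 51 + 55 + 31 + 59 + 26 + 32 + 59 = 409; total kept: 11 × 59 − 409 = 240.
The common-amenities fund pays out 9.3 × 409 = 3803.70 in aggregate.
Group total = 240 + 3803.70 = 4043.70.

4043.70 credits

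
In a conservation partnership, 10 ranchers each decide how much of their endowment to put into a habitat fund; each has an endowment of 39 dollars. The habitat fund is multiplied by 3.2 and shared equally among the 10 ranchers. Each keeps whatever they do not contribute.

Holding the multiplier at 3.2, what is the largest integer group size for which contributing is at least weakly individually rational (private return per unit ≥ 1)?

3

Private return per unit is 3.2/(group size), which is ≥ 1 whenever the group size is ≤ 3.2.
The largest such integer is 3.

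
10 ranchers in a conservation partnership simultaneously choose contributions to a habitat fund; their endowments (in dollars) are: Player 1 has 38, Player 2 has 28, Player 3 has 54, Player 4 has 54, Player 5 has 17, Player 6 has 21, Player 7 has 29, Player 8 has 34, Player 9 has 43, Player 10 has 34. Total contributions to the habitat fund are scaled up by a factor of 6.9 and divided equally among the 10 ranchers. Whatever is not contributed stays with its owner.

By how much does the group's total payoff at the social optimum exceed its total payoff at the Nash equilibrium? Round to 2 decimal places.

2076.80 dollars

The private return per contributed unit is 6.9/10 = 0.6900 < 1 for every player regardless of endowment, so the Nash equilibrium is zero contribution and the group total is Σ E_j = 38 + 28 + 54 + 54 + 17 + 21 + 29 + 34 + 43 + 34 = 352.
Each contributed unit returns 6.900 to the group, so the social optimum is full contribution by everyone: group total = 6.900 × 352 = 2428.80.
Efficiency loss = (6.900 − 1) × 352 = 2076.80.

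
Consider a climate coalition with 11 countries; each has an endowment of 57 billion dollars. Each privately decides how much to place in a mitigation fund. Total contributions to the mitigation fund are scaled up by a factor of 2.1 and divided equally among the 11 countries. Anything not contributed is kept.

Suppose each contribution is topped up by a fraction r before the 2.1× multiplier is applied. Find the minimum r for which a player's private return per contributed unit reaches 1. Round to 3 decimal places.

With matching at rate r, one contributed unit becomes (1 + r) in the mitigation fund and returns 2.1 × (1 + r) / 11 to the contributor.
Setting this equal to 1: 1 + r = 11/2.1 = 5.2381.
So the minimum matching rate is r = 5.2381 − 1 = 4.238.

4.238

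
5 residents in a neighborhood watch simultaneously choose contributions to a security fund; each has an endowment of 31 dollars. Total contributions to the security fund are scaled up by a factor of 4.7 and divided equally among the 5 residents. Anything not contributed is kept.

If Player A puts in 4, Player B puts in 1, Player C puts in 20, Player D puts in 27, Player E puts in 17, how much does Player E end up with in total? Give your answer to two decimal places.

Total contributed: 4 + 1 + 20 + 27 + 17 = 69.
Each receives 4.7 × 69 / 5 = 64.86 from the security fund.
Player E keeps 31 − 17 = 14, so Player E's payoff is 14 + 64.86 = 78.86.

78.86 dollars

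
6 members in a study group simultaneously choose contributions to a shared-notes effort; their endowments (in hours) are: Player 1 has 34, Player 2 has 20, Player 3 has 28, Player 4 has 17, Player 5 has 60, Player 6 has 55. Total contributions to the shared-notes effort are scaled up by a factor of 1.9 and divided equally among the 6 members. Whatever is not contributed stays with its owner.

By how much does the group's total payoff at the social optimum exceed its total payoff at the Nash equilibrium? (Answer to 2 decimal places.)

192.60 hours

The private return per contributed unit is 1.9/6 = 0.3167 < 1 for every player regardless of endowment, so the Nash equilibrium is zero contribution and the group total is Σ E_j = 34 + 20 + 28 + 17 + 60 + 55 = 214.
Each contributed unit returns 1.900 to the group, so the social optimum is full contribution by everyone: group total = 1.900 × 214 = 406.60.
Efficiency loss = (1.900 − 1) × 214 = 192.60.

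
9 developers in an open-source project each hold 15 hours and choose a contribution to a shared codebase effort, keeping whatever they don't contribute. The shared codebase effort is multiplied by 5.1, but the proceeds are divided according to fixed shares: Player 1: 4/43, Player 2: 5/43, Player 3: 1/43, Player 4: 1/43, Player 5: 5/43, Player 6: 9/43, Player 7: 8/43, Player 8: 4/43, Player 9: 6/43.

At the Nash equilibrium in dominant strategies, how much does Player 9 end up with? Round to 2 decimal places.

Each unit j contributes comes back to j as 5.1 × (j's share), so j prefers to contribute only if that share exceeds 1/5.1 = 0.1961; otherwise keeping the unit dominates.
Only Player 6 (9/43) clears that bar, contributing 15; the remaining 8 contribute 0. Total contributed: 15.
Player 9 keeps 15 and receives 5.1 × 15 × 6/43 = 10.67 from the shared codebase effort, for a payoff of 25.67.

25.67 hours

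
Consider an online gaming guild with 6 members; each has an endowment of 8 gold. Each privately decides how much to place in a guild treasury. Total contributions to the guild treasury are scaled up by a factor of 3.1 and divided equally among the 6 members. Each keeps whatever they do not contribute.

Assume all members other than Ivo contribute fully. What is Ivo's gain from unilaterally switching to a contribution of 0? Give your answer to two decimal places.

3.87 gold

Switching from a contribution of 8 to 0 lets Ivo keep an extra 8 gold, but lowers the guild treasury by 8, which costs Ivo their own share of that drop: 3.1/6 × 8 = 4.13.
Net gain = 8 − 4.13 = 3.87. The private return per contributed unit (0.5167) is below 1, so free-riding is indeed the best response regardless of what the others do.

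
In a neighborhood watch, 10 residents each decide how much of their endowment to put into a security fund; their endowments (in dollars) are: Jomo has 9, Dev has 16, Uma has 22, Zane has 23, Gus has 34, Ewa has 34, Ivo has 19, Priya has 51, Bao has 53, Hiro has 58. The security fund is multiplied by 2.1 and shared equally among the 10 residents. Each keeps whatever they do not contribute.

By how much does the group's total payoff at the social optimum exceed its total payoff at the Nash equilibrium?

350.90 dollars

The private return per contributed unit is 2.1/10 = 0.2100 < 1 for every player regardless of endowment, so the Nash equilibrium is zero contribution and the group total is Σ E_j = 9 + 16 + 22 + 23 + 34 + 34 + 19 + 51 + 53 + 58 = 319.
Each contributed unit returns 2.100 to the group, so the social optimum is full contribution by everyone: group total = 2.100 × 319 = 669.90.
Efficiency loss = (2.100 − 1) × 319 = 350.90.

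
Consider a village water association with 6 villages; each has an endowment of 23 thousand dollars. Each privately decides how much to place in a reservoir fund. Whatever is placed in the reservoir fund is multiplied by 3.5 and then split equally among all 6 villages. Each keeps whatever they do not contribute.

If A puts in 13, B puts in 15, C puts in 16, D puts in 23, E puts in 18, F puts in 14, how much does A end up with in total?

67.75 thousand dollars

Total contributed: 13 + 15 + 16 + 23 + 18 + 14 = 99.
Each receives 3.5 × 99 / 6 = 57.75 from the reservoir fund.
A keeps 23 − 13 = 10, so A's payoff is 10 + 57.75 = 67.75.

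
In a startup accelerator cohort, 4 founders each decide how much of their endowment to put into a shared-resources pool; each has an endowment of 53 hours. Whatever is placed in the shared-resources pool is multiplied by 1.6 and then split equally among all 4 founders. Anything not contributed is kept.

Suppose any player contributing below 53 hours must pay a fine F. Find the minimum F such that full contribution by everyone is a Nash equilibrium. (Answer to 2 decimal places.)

Given the others contribute fully, the best deviation is to contribute 0 (any partial contribution still incurs the fine and gives up units whose private return 0.4000 is below 1).
Deviating from 53 to 0 saves 53 hours but forfeits the deviator's share of the drop in the shared-resources pool: 1.6/4 × 53 = 21.20.
So the deviation gain is 53 − 21.20 = 31.80, and the fine must be at least 31.80 hours to wipe it out.

31.80 hours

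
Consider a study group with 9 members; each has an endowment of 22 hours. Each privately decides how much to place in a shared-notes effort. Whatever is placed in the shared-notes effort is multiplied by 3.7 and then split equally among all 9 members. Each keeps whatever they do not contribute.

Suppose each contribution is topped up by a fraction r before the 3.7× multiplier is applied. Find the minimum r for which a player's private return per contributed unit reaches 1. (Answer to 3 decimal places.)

1.432

With matching at rate r, one contributed unit becomes (1 + r) in the shared-notes effort and returns 3.7 × (1 + r) / 9 to the contributor.
Setting this equal to 1: 1 + r = 9/3.7 = 2.4324.
So the minimum matching rate is r = 2.4324 − 1 = 1.432.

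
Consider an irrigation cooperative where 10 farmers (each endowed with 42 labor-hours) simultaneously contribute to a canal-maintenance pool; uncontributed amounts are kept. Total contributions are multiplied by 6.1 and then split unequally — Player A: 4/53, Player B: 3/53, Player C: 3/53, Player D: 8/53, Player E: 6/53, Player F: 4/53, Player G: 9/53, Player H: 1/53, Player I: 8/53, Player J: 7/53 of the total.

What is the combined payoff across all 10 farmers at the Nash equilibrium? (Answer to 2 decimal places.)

634.20 labor-hours

For player j, contributing a unit is worthwhile iff 6.1 × (j's share) ≥ 1, i.e. iff j's share is at least 0.1639.
Only Player G (9/53) clears that bar, contributing 42; the remaining 9 contribute 0. Total contributed: 42.
The canal-maintenance pool pays out 6.1 × 42 = 256.20 in total (split across the unequal shares, but the aggregate is all that matters for the group sum).
The 9 free-riders keep 42 each, adding 378. Group total = 378 + 256.20 = 634.20.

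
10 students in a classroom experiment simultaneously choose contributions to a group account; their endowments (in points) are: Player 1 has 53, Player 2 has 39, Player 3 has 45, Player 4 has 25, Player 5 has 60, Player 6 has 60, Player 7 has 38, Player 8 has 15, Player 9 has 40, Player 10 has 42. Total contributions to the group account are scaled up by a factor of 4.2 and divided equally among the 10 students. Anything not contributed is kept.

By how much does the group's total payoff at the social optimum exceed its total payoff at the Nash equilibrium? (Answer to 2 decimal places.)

1334.40 points

The private return per contributed unit is 4.2/10 = 0.4200 < 1 for every player regardless of endowment, so the Nash equilibrium is zero contribution and the group total is Σ E_j = 53 + 39 + 45 + 25 + 60 + 60 + 38 + 15 + 40 + 42 = 417.
Each contributed unit returns 4.200 to the group, so the social optimum is full contribution by everyone: group total = 4.200 × 417 = 1751.40.
Efficiency loss = (4.200 − 1) × 417 = 1334.40.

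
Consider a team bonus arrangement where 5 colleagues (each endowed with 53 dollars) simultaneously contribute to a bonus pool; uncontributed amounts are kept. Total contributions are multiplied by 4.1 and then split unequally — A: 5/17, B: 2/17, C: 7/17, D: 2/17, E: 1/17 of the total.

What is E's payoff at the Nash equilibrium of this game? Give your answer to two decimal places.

78.56 dollars

For player j, contributing a unit is worthwhile iff 4.1 × (j's share) ≥ 1, i.e. iff j's share is at least 0.2439.
A and C are above the threshold, contributing 53 each; the remaining 3 contribute 0. Total contributed: 106.
E keeps 53 and receives 4.1 × 106 × 1/17 = 25.56 from the bonus pool, for a payoff of 78.56.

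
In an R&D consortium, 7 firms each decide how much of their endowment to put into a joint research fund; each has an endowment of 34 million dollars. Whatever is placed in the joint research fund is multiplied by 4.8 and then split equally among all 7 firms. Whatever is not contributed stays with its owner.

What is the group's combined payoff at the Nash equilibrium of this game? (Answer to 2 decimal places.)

Each contributed unit returns 4.8/7 = 0.6857 to its contributor — below 1 — so contributing 0 is dominant for every player. At the Nash equilibrium everyone keeps their 34, and the group total is 7 × 34 = 238.

238.00 million dollars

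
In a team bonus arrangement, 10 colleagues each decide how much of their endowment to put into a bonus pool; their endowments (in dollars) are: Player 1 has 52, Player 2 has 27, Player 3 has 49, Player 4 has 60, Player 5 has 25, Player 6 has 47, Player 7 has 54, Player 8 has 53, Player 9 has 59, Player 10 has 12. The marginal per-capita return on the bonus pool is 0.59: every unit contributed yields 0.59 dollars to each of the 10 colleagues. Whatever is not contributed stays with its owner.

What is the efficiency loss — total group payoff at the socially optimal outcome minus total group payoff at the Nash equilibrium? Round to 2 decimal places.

The private return per contributed unit is 0.59 < 1 for everyone, so the Nash equilibrium is zero contribution and the group total is Σ E_j = 52 + 27 + 49 + 60 + 25 + 47 + 54 + 53 + 59 + 12 = 438.
Each contributed unit returns 5.900 to the group, so the social optimum is full contribution by everyone: group total = 5.900 × 438 = 2584.20.
Efficiency loss = (5.900 − 1) × 438 = 2146.20.

2146.20 dollars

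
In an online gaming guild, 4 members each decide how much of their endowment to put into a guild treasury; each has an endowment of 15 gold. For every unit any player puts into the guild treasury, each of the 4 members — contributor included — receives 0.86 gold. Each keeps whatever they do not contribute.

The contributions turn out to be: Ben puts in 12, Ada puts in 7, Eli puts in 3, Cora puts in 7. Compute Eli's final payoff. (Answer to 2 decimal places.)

36.94 gold

Total contributed: 12 + 7 + 3 + 7 = 29.
Each receives 0.86 × 29 = 24.94 from the guild treasury.
Eli keeps 15 − 3 = 12, so Eli's payoff is 12 + 24.94 = 36.94.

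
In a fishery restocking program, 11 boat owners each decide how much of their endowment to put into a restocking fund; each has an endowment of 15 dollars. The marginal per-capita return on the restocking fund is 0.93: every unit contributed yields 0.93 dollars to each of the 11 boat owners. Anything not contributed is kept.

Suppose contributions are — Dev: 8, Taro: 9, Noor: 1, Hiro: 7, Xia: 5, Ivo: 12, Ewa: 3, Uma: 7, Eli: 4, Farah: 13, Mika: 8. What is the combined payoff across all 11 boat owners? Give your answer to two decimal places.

875.71 dollars

Total contributed: 8 + 9 + 1 + 7 + 5 + 12 + 3 + 7 + 4 + 13 + 8 = 77; total kept: 11 × 15 − 77 = 88.
The restocking fund pays out 0.93 × 11 × 77 = 787.71 in aggregate.
Group total = 88 + 787.71 = 875.71.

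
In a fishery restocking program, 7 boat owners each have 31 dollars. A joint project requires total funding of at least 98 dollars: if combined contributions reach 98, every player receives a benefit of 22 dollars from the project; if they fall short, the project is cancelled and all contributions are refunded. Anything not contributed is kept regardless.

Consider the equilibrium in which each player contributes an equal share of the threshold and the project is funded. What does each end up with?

Equal share of the threshold: 98/7 = 14.
At this profile no one gains by cutting their contribution: any cut drops the total below 98, the project is cancelled, contributions are refunded, and the deviator ends with 31, which is less than 31 − 14 + 22 = 39. Contributing more than 14 just wastes the excess. So contributing exactly 14 is a best response.
Each player's payoff: 31 − 14 + 22 = 39.

39 dollars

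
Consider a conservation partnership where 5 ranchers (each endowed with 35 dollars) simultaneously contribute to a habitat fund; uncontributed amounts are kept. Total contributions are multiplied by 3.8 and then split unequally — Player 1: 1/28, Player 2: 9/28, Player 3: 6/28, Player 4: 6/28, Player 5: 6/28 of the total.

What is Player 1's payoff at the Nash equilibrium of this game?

39.75 dollars

Each unit j contributes comes back to j as 3.8 × (j's share), so j prefers to contribute only if that share exceeds 1/3.8 = 0.2632; otherwise keeping the unit dominates.
Player 2 alone (share 9/28) is above the threshold, contributing 35; the remaining 4 contribute 0. Total contributed: 35.
Player 1 keeps 35 and receives 3.8 × 35 × 1/28 = 4.75 from the habitat fund, for a payoff of 39.75.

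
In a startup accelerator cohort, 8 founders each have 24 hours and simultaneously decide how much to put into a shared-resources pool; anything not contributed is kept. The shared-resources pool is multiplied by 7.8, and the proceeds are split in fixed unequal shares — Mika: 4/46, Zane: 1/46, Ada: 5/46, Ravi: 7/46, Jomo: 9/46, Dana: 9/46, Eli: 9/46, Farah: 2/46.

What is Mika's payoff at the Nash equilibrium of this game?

Each unit j contributes comes back to j as 7.8 × (j's share), so j prefers to contribute only if that share exceeds 1/7.8 = 0.1282; otherwise keeping the unit dominates.
Ravi, Jomo, Dana and Eli are above the threshold, contributing 24 each; the remaining 4 contribute 0. Total contributed: 96.
Mika keeps 24 and receives 7.8 × 96 × 4/46 = 65.11 from the shared-resources pool, for a payoff of 89.11.

89.11 hours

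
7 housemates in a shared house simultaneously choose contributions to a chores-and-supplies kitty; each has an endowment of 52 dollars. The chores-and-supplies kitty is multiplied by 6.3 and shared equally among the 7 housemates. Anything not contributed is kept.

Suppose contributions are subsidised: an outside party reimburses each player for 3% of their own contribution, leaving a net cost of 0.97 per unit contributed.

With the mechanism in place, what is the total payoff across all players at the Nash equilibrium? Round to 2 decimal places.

Even with the mechanism, each unit contributed returns only (6.3/7) / 0.97 = 0.9278 per unit of net cost, so contributing nothing is still dominant.
Everyone keeps their endowment and the group total is 7 × 52 = 364.

364.00 dollars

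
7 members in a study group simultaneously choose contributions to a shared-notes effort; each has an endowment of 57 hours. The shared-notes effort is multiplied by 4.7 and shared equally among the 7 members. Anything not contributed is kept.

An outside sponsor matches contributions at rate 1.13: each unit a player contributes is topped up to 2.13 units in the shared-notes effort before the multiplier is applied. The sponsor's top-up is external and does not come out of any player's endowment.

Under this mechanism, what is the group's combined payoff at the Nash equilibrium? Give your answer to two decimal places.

The effective private return per unit is now 4.7 × 2.13 / 7 = 1.4301 > 1, so every player's dominant strategy flips to full contribution.
So the Nash equilibrium is full contribution by all 7; the group earns 4.7 × 2.13 × 399 = 3994.39.

3994.39 hours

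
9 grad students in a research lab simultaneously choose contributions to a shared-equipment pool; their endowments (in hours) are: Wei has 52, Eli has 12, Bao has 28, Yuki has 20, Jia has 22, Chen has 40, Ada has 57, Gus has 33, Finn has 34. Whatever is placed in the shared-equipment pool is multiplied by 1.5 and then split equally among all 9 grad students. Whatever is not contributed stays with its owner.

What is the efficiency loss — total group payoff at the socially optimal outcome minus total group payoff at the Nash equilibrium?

The private return per contributed unit is 1.5/9 = 0.1667 < 1 for every player regardless of endowment, so the Nash equilibrium is zero contribution and the group total is Σ E_j = 52 + 12 + 28 + 20 + 22 + 40 + 57 + 33 + 34 = 298.
Each contributed unit returns 1.500 to the group, so the social optimum is full contribution by everyone: group total = 1.500 × 298 = 447.00.
Efficiency loss = (1.500 − 1) × 298 = 149.00.

149.00 hours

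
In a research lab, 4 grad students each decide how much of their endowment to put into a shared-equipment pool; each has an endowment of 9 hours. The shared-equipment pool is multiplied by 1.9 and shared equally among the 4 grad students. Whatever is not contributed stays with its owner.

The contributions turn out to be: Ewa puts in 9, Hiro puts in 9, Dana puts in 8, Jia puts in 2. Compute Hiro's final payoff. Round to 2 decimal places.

Total contributed: 9 + 9 + 8 + 2 = 28.
Each receives 1.9 × 28 / 4 = 13.30 from the shared-equipment pool.
Hiro keeps 9 − 9 = 0, so Hiro's payoff is 0 + 13.30 = 13.30.

13.30 hours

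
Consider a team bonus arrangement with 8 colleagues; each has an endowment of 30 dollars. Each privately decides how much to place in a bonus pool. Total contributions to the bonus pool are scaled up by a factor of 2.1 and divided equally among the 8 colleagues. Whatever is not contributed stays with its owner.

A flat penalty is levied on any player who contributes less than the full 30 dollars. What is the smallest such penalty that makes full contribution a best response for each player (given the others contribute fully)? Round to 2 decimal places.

Given the others contribute fully, the best deviation is to contribute 0 (any partial contribution still incurs the fine and gives up units whose private return 0.2625 is below 1).
Deviating from 30 to 0 saves 30 dollars but forfeits the deviator's share of the drop in the bonus pool: 2.1/8 × 30 = 7.87.
So the deviation gain is 30 − 7.87 = 22.13, and the fine must be at least 22.13 dollars to wipe it out.

22.13 dollars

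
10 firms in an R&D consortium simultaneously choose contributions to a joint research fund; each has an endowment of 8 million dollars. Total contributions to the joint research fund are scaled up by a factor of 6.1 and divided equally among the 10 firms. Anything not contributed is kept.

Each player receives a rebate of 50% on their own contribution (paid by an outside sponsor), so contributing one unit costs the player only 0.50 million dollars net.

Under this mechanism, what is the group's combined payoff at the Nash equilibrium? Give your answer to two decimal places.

The effective private return per unit is now (6.1/10) / 0.50 = 1.2200 > 1, so every player's dominant strategy flips to full contribution.
So the Nash equilibrium is full contribution by all 10; the group earns 10 × (8 × 0.50 + 6.1 × 8) = 528.00.

528.00 million dollars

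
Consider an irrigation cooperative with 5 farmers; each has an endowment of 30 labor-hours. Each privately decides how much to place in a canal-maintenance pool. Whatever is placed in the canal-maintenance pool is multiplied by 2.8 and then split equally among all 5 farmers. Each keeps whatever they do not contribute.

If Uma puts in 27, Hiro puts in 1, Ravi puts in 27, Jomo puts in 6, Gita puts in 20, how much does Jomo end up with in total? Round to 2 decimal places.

Total contributed: 27 + 1 + 27 + 6 + 20 = 81.
Each receives 2.8 × 81 / 5 = 45.36 from the canal-maintenance pool.
Jomo keeps 30 − 6 = 24, so Jomo's payoff is 24 + 45.36 = 69.36.

69.36 labor-hours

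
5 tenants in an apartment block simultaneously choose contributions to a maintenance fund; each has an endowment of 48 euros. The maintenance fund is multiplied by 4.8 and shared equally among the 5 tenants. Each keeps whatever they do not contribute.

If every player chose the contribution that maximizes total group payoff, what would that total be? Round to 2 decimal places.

1152.00 euros

Each contributed unit returns 4.800 to the group as a whole (0.9600 to each of 5 players), which exceeds 1, so the social optimum is full contribution: group total = 4.800 × 240 = 1152.00.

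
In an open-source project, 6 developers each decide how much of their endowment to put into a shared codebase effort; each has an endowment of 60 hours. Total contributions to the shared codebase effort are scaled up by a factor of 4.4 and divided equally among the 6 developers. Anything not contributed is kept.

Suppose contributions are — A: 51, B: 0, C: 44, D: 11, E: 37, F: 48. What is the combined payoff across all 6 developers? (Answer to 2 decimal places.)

Total contributed: 51 + 0 + 44 + 11 + 37 + 48 = 191; total kept: 6 × 60 − 191 = 169.
The shared codebase effort pays out 4.4 × 191 = 840.40 in aggregate.
Group total = 169 + 840.40 = 1009.40.

1009.40 hours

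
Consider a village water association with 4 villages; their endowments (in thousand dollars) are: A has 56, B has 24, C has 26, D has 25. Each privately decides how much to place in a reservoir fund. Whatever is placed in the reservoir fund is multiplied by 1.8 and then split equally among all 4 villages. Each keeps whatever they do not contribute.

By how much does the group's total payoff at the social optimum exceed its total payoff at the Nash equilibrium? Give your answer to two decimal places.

104.80 thousand dollars

The private return per contributed unit is 1.8/4 = 0.4500 < 1 for every player regardless of endowment, so the Nash equilibrium is zero contribution and the group total is Σ E_j = 56 + 24 + 26 + 25 = 131.
Each contributed unit returns 1.800 to the group, so the social optimum is full contribution by everyone: group total = 1.800 × 131 = 235.80.
Efficiency loss = (1.800 − 1) × 131 = 104.80.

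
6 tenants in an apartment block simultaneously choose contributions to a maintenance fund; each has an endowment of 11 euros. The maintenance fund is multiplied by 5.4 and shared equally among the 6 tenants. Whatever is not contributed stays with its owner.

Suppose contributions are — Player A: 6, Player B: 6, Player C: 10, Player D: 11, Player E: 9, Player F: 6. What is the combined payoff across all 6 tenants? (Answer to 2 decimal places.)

277.20 euros

Total contributed: 6 + 6 + 10 + 11 + 9 + 6 = 48; total kept: 6 × 11 − 48 = 18.
The maintenance fund pays out 5.4 × 48 = 259.20 in aggregate.
Group total = 18 + 259.20 = 277.20.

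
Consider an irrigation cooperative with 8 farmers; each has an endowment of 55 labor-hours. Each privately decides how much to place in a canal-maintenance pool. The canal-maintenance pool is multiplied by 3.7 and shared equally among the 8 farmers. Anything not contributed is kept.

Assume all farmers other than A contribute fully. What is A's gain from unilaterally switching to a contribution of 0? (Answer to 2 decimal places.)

29.56 labor-hours

Switching from a contribution of 55 to 0 lets A keep an extra 55 labor-hours, but lowers the canal-maintenance pool by 55, which costs A their own share of that drop: 3.7/8 × 55 = 25.44.
Net gain = 55 − 25.44 = 29.56. The private return per contributed unit (0.4625) is below 1, so free-riding is indeed the best response regardless of what the others do.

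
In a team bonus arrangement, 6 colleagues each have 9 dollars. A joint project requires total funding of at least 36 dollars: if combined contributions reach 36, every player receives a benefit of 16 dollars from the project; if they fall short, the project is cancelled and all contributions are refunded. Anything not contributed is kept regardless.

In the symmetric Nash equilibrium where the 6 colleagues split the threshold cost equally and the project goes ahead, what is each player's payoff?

Equal share of the threshold: 36/6 = 6.
At this profile no one gains by cutting their contribution: any cut drops the total below 36, the project is cancelled, contributions are refunded, and the deviator ends with 9, which is less than 9 − 6 + 16 = 19. Contributing more than 6 just wastes the excess. So contributing exactly 6 is a best response.
Each player's payoff: 9 − 6 + 16 = 19.

19 dollars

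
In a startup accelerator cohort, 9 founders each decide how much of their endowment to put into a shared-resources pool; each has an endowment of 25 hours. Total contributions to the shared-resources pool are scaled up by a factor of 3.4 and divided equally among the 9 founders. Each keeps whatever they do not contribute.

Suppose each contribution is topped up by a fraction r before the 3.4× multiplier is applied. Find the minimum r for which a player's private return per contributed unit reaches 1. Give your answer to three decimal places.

With matching at rate r, one contributed unit becomes (1 + r) in the shared-resources pool and returns 3.4 × (1 + r) / 9 to the contributor.
Setting this equal to 1: 1 + r = 9/3.4 = 2.6471.
So the minimum matching rate is r = 2.6471 − 1 = 1.647.

1.647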